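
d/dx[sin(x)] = cos(x)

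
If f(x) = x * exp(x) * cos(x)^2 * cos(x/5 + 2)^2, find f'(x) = (-2*x*sin(x)*cos(x/5 + 2) - 2*x*sin(x/5 + 2)*cos(x)/5 + x*cos(x)*cos(x/5 + 2) + cos(x)*cos(x/5 + 2))*exp(x)*cos(x)*cos(x/5 + 2)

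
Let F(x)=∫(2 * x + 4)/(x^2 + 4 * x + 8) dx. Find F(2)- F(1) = -log(13) + log(20)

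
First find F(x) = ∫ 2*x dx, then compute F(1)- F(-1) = 0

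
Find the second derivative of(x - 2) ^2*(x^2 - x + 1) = 12*x^2 - 30*x + 18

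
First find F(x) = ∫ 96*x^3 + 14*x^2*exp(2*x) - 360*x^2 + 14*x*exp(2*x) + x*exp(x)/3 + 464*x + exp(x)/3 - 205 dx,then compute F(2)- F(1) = -19*exp(2)/3 - E/3 + 11 + 28*exp(4)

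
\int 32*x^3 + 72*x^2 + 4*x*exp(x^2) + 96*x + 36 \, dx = 2*(2*x^2 + 2*x + 1)*(2*x^2 + 4*x + 7) + 2*exp(x^2) + C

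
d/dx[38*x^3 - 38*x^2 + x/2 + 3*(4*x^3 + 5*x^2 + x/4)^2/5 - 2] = 288*x^5/5 + 120*x^4 + 324*x^3/5 + 237*x^2/2 - 3037*x/40 + 1/2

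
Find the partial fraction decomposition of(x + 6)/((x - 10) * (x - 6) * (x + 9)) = -1/(95*(x + 9)) - 1/(5*(x - 6)) + 4/(19*(x - 10))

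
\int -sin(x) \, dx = cos(x) + C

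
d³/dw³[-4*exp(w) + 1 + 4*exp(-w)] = (-4*exp(2*w) - 4)*exp(-w)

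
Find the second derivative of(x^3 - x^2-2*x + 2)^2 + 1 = 30*x^4 - 40*x^3 - 36*x^2 + 48*x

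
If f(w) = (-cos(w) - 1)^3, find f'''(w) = 3*(9*sin(w)^2 - 8*cos(w) - 8)*sin(w)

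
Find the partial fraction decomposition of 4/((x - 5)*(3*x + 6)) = -4/(21*(x + 2)) + 4/(21*(x - 5))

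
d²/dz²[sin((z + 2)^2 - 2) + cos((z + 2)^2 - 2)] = -4*sqrt(2)*z^2*sin(z^2 + 4*z + pi/4 + 2) - 16*sqrt(2)*z*sin(z^2 + 4*z + pi/4 + 2) - 18*sin(z^2 + 4*z + 2) - 14*cos(z^2 + 4*z + 2)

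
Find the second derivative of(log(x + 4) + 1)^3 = (3 - 3*log(x + 4)^2)/(x^2 + 8*x + 16)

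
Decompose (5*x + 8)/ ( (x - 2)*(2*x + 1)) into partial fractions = -11/(5*(2*x + 1)) + 18/(5*(x - 2))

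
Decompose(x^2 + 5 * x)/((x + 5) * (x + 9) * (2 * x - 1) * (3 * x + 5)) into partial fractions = 15/(286*(3*x + 5)) + 2/(247*(2*x - 1)) - 9/(418*(x + 9))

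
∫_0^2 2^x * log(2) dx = 3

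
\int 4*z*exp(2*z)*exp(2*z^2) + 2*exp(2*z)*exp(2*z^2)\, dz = exp(2*z*(z + 1)) + C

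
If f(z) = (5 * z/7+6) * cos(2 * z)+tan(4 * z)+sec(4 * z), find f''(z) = -20*z*cos(2*z)/7 - 20*sin(2*z)/7 - 24*cos(2*z) + 32*tan(4*z)^3 + 32*tan(4*z)^2*sec(4*z) + 32*tan(4*z) + 16*sec(4*z)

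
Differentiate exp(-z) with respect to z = -exp(-z)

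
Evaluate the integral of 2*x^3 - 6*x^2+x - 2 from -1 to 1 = -8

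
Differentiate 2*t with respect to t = 2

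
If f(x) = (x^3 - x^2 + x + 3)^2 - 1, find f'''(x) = 120*x^3 - 120*x^2 + 72*x + 24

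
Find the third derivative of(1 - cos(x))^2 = 2*(4*cos(x) - 1)*sin(x)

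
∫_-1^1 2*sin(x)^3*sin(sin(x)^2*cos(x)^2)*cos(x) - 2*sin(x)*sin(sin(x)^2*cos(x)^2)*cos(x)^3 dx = 0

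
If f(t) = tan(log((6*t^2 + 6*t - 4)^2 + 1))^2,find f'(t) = 48*(6*t^3 + 9*t^2 - t - 2)*sin(log(36*t^4 + 72*t^3 - 12*t^2 - 48*t + 17))/((36*t^4 + 72*t^3 - 12*t^2 - 48*t + 17)*cos(log(36*t^4 + 72*t^3 - 12*t^2 - 48*t + 17))^3)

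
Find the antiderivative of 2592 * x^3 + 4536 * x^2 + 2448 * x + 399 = 648*x^4 + 1512*x^3 + 1224*x^2 + 399*x + C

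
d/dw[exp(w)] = exp(w)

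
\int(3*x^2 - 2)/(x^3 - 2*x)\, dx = log(2*x^3 - 4*x) + C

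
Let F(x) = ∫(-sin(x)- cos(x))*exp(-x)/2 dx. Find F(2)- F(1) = (-cos(1) + exp(-1)*cos(2))*exp(-1)/2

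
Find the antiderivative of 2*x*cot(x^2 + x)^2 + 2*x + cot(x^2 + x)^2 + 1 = -cot(x*(x + 1)) + C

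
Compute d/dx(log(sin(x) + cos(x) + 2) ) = (-sin(x) + cos(x))/(sin(x) + cos(x) + 2)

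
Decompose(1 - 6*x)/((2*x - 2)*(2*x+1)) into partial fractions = -4/(3*(2*x + 1)) - 5/(6*(x - 1))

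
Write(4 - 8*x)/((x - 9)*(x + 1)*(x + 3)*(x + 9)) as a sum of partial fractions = -19/(216*(x + 9)) + 7/(36*(x + 3)) - 3/(40*(x + 1)) - 17/(540*(x - 9))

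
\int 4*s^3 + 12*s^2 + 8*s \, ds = s^4 + 4*s^3 + 4*s^2 + C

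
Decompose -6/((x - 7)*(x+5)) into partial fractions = 1/(2*(x + 5)) - 1/(2*(x - 7))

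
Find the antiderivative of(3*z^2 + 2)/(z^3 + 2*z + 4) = log(z^3 + 2*z + 4) + C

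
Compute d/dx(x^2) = 2*x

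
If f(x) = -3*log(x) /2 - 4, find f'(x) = -3/(2*x)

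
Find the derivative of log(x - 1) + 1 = 1/(x - 1)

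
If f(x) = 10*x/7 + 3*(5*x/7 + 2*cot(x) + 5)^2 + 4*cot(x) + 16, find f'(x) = -60*x*cot(x)^2/7 - 270*x/49 - 24*cot(x)^3 - 64*cot(x)^2 - 108*cot(x)/7 - 288/7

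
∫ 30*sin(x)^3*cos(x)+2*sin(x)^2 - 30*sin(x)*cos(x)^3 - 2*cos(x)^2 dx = -sin(2*x) + 15*cos(4*x)/8 + C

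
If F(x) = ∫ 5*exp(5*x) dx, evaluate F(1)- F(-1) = -exp(-5) + exp(5)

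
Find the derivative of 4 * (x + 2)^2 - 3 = 8*x + 16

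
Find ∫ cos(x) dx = sin(x) + C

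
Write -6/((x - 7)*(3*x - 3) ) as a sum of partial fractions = 1/(3*(x - 1)) - 1/(3*(x - 7))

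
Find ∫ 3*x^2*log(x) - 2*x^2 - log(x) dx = x*(x^2 - 1)*(log(x) - 1) + C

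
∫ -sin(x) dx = cos(x) + C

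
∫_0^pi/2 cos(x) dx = 1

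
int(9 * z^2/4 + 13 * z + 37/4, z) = 3*z^3/4 + 13*z^2/2 + 37*z/4 + C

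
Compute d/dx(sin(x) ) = cos(x)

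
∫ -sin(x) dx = cos(x) + C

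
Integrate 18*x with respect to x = 9*x^2 + C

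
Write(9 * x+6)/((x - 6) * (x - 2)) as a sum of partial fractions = -6/(x - 2) + 15/(x - 6)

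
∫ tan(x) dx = log(2*sec(x)) + C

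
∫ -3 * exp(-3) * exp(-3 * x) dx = exp(-3*x - 3) + C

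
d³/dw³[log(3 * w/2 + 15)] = 2/(w^3 + 30*w^2 + 300*w + 1000)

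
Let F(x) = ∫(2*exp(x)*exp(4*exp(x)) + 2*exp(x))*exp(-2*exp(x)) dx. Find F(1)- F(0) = -exp(2) - exp(-2*E) + exp(-2) + exp(2*E)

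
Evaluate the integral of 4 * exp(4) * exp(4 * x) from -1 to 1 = -1 + exp(8)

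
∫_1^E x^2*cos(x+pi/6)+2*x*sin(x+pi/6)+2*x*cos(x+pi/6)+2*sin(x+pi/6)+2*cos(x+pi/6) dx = -5*sin(pi/6 + 1) + (1 + (1 + E)^2)*sin(pi/6 + E)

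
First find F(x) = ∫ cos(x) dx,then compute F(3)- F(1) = -sin(1) + sin(3)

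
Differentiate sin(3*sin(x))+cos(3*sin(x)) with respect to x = 3*sqrt(2)*cos(x)*cos(3*sin(x) + pi/4)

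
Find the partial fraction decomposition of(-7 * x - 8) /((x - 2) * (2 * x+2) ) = 1/(6*(x + 1)) - 11/(3*(x - 2))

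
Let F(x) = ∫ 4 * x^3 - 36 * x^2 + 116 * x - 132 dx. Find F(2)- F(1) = -27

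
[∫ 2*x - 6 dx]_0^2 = -8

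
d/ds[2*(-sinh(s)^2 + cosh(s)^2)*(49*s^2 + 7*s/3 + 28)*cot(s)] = -98*s^2/sin(s)^2 + 196*s/tan(s) - 14*s/(3*sin(s)^2) + 14/(3*tan(s)) - 56/sin(s)^2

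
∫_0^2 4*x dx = 8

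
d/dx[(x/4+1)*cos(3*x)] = -3*x*sin(3*x)/4 - 3*sin(3*x) + cos(3*x)/4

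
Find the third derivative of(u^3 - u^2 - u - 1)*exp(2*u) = 8*u^3*exp(2*u) + 28*u^2*exp(2*u) + 4*u*exp(2*u) - 26*exp(2*u)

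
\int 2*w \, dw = w^2 + C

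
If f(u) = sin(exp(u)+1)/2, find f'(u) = exp(u)*cos(exp(u) + 1)/2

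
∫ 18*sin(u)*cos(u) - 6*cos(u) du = (3*sin(u) - 1)^2 + C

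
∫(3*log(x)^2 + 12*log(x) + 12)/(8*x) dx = (log(x) + 2)^3/8 + C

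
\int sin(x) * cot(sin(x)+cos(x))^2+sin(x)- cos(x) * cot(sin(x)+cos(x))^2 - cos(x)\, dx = cot(sin(x) + cos(x)) + C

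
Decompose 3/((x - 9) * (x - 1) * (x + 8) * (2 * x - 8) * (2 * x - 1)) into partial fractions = -24/(2023*(2*x - 1)) + 1/(20808*(x + 8)) + 1/(144*(x - 1)) - 1/(840*(x - 4)) + 3/(23120*(x - 9))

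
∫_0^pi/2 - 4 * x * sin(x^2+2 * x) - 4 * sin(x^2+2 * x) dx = -2 - 2*cos(pi^2/4)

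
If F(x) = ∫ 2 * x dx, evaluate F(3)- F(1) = 8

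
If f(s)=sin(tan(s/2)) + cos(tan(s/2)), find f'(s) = sqrt(2)*cos(tan(s/2) + pi/4)/(2*cos(s/2)^2)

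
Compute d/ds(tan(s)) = cos(s)^(-2)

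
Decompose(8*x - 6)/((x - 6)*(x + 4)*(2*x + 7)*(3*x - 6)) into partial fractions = -272/(627*(2*x + 7)) + 19/(90*(x + 4)) - 5/(396*(x - 2)) + 7/(380*(x - 6))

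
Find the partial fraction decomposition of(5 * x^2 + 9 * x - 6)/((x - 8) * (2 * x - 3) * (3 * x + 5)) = -64/(551*(3*x + 5)) - 75/(247*(2*x - 3)) + 386/(377*(x - 8))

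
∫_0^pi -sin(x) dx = -2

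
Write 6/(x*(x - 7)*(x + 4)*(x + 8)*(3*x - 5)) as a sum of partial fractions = -243/(19720*(3*x - 5)) + 1/(2320*(x + 8)) - 3/(1496*(x + 4)) + 1/(3080*(x - 7)) + 3/(560*x)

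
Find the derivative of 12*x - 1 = 12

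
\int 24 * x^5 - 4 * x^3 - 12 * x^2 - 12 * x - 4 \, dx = 4*x^6 - x^4 - 4*x^3 - 6*x^2 - 4*x + C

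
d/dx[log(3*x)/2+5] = 1/(2*x)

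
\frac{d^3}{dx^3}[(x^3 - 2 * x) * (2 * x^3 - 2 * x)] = 240*x^3 - 144*x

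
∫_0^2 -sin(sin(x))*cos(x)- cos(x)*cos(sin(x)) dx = -1 - sin(sin(2)) + cos(sin(2))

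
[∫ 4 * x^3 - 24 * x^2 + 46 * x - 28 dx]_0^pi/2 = -12 + (-2 + pi/2)^2*(-1 + (-2 + pi/2)^2)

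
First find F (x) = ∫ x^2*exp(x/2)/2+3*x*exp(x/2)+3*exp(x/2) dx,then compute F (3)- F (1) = -5*exp(1/2) + 17*exp(3/2)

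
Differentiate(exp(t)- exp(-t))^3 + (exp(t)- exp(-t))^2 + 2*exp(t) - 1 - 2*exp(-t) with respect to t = (3*exp(6*t) + 2*exp(5*t) - exp(4*t) - exp(2*t) - 2*exp(t) + 3)*exp(-3*t)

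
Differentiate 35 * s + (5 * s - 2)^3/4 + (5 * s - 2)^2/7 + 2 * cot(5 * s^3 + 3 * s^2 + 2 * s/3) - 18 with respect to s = -30*s^2*cot(5*s^3 + 3*s^2 + 2*s/3)^2 + 255*s^2/4 - 12*s*cot(5*s^3 + 3*s^2 + 2*s/3)^2 - 559*s/7 - 4*cot(5*s^3 + 3*s^2 + 2*s/3)^2/3 + 962/21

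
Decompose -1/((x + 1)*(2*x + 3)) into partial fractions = 2/(2*x + 3) - 1/(x + 1)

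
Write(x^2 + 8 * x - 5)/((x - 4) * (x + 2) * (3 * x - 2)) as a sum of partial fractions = -7/(80*(3*x - 2)) - 17/(48*(x + 2)) + 43/(60*(x - 4))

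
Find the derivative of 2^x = 2^x*log(2)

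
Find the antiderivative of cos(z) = sin(z) + C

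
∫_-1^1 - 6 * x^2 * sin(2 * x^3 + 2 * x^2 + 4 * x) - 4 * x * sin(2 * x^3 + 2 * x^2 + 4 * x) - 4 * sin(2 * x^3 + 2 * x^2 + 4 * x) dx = cos(8) - cos(4)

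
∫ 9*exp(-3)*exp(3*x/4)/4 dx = 3*exp(3*x/4 - 3) + C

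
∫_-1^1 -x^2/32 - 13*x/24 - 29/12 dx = -233/48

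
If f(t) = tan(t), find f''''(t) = 24*tan(t)^5 + 40*tan(t)^3 + 16*tan(t)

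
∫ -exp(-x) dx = exp(-x) + C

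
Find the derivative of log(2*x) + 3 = 1/x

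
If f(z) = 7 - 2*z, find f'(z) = -2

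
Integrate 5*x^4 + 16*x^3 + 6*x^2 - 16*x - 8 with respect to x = x^5 + 4*x^4 + 2*x^3 - 8*x^2 - 8*x + C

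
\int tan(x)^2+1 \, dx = tan(x) + C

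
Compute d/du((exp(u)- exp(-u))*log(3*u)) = (u*exp(2*u)*log(u) + u*exp(2*u)*log(3) + u*log(u) + u*log(3) + exp(2*u) - 1)*exp(-u)/u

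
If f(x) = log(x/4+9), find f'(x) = 1/(x + 36)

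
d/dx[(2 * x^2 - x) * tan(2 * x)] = 4*x^2/cos(2*x)^2 + 4*x*tan(2*x) - 2*x/cos(2*x)^2 - tan(2*x)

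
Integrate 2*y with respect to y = y^2 + C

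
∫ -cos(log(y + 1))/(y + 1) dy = -sin(log(y + 1)) + C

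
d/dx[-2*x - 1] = -2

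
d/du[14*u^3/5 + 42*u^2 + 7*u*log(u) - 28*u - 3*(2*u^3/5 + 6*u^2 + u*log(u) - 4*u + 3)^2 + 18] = -72*u^5/25 - 72*u^4 - 48*u^3*log(u)/5 - 396*u^3 - 108*u^2*log(u) + 1914*u^2/5 - 6*u*log(u)^2 + 42*u*log(u) - 204*u - 11*log(u) + 33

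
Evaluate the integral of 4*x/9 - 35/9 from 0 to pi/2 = -18 + pi/18 + 2*(-3 + pi/6)^2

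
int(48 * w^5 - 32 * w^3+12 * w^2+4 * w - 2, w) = 8*w^6 - 8*w^4 + 4*w^3 + 2*w^2 - 2*w + C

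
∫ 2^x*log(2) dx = 2^x + C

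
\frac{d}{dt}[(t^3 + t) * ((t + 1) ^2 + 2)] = 5*t^4 + 8*t^3 + 12*t^2 + 4*t + 3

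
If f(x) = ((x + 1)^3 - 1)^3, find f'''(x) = 504*x^6 + 3024*x^5 + 7560*x^4 + 9720*x^3 + 6480*x^2 + 1944*x + 162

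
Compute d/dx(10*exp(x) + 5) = 10*exp(x)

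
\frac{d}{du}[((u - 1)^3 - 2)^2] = 6*u^5 - 30*u^4 + 60*u^3 - 72*u^2 + 54*u - 18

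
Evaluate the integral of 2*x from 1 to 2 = 3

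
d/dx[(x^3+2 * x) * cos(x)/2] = -x^3*sin(x)/2 + 3*x^2*cos(x)/2 - x*sin(x) + cos(x)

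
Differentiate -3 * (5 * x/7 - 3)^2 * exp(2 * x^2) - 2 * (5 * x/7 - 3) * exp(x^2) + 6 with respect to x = -300*x^3*exp(2*x^2)/49 + 360*x^2*exp(2*x^2)/7 - 20*x^2*exp(x^2)/7 - 5442*x*exp(2*x^2)/49 + 12*x*exp(x^2) + 90*exp(2*x^2)/7 - 10*exp(x^2)/7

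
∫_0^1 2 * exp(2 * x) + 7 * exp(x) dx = -12 + 3*E + (2 + E)^2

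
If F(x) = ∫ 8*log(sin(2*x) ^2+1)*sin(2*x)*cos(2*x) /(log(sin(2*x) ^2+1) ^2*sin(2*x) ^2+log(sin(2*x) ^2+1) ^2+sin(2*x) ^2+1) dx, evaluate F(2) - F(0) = log(log(sin(4)^2 + 1)^2 + 1)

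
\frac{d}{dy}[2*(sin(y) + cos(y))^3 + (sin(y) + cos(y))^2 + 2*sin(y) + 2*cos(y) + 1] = 3*sqrt(2)*sin(3*y + pi/4) + 2*cos(2*y) + 5*sqrt(2)*cos(y + pi/4)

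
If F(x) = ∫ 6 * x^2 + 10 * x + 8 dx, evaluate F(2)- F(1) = 37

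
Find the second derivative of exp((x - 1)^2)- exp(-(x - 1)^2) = (4*x^2*exp(2*x^2 - 4*x + 2) - 4*x^2 - 8*x*exp(2*x^2 - 4*x + 2) + 8*x + 6*exp(2*x^2 - 4*x + 2) - 2)*exp(-x^2 + 2*x - 1)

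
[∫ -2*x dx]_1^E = 1 - exp(2)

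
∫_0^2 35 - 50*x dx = -30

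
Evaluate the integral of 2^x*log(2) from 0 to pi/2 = -1 + 2^(pi/2)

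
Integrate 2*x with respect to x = x^2 + C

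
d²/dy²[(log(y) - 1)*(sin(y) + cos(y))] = sqrt(2)*(-y^2*log(y)*sin(y + pi/4) + y^2*sin(y + pi/4) + 2*y*cos(y + pi/4) - sin(y + pi/4))/y^2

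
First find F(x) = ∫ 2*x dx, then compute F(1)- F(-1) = 0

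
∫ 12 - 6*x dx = -3*x^2 + 12*x + C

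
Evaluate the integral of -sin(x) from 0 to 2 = -1 + cos(2)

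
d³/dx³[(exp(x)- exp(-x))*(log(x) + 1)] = (x^3*exp(2*x)*log(x) + x^3*exp(2*x) + x^3*log(x) + x^3 + 3*x^2*exp(2*x) - 3*x^2 - 3*x*exp(2*x) - 3*x + 2*exp(2*x) - 2)*exp(-x)/x^3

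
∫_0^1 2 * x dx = 1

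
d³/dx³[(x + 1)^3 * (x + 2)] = 24*x + 30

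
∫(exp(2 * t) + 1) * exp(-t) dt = 2*sinh(t) + C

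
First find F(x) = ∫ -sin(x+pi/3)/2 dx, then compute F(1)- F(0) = -1/4 + cos(1 + pi/3)/2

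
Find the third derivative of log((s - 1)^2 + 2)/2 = (2*s^3 - 6*s^2 - 6*s + 10)/(s^6 - 6*s^5 + 21*s^4 - 44*s^3 + 63*s^2 - 54*s + 27)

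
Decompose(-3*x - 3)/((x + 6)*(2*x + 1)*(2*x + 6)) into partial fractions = -3/(55*(2*x + 1)) + 5/(22*(x + 6)) - 1/(5*(x + 3))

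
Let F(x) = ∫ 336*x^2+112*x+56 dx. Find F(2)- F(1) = 1008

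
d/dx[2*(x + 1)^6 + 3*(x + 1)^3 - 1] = 12*x^5 + 60*x^4 + 120*x^3 + 129*x^2 + 78*x + 21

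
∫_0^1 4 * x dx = 2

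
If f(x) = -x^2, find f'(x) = -2*x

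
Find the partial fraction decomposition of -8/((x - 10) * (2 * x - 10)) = 4/(5*(x - 5)) - 4/(5*(x - 10))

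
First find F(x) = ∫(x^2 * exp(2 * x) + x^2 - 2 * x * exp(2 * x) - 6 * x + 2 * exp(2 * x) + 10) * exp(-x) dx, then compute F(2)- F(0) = -2*exp(-2) + 2*exp(2)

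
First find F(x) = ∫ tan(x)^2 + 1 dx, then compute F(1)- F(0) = tan(1)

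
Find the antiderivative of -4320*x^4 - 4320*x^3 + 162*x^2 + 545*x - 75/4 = -864*x^5 - 1080*x^4 + 54*x^3 + 545*x^2/2 - 75*x/4 + C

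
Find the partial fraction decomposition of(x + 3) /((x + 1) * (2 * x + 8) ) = 1/(6*(x + 4)) + 1/(3*(x + 1))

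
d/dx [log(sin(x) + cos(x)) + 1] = 1/tan(x + pi/4)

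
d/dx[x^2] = 2*x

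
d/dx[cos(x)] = -sin(x)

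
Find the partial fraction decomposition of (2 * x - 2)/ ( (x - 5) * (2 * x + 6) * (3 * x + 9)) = -1/(48*(x + 3)) + 1/(6*(x + 3)^2) + 1/(48*(x - 5))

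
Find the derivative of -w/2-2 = -1/2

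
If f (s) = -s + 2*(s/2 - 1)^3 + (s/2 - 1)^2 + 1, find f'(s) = 3*s^2/4 - 5*s/2 + 1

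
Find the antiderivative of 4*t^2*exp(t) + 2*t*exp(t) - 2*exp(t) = (4*t^2 - 6*t + 4)*exp(t) + C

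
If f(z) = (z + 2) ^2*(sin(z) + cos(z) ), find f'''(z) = z^2*sin(z) - z^2*cos(z) - 2*z*sin(z) - 10*z*cos(z) - 14*sin(z) - 10*cos(z)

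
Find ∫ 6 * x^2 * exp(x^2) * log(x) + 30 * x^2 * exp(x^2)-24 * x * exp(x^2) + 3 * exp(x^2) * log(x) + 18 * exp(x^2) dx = 3*(x*log(x) + 5*x - 4)*exp(x^2) + C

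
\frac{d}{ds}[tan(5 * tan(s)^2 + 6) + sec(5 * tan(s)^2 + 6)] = 10*tan(s)^3*tan(5*tan(s)^2 + 6)^2 + 10*tan(s)^3*tan(5*tan(s)^2 + 6)*sec(5*tan(s)^2 + 6) + 10*tan(s)^3 + 10*tan(s)*tan(5*tan(s)^2 + 6)^2 + 10*tan(s)*tan(5*tan(s)^2 + 6)*sec(5*tan(s)^2 + 6) + 10*tan(s)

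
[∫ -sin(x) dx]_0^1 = -1 + cos(1)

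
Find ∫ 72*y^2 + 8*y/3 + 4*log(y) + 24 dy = 4*y*(18*y^2 + y + 3*log(y) + 15)/3 + C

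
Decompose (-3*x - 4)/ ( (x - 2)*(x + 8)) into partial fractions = -2/(x + 8) - 1/(x - 2)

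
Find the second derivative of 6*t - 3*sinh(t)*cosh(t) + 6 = -6*sinh(2*t)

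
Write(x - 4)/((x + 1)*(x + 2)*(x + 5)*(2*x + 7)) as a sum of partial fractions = -4/(3*(2*x + 7)) + 1/(4*(x + 5)) + 2/(3*(x + 2)) - 1/(4*(x + 1))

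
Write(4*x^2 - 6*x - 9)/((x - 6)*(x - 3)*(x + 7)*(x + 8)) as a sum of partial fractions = -295/(154*(x + 8)) + 229/(130*(x + 7)) - 3/(110*(x - 3)) + 33/(182*(x - 6))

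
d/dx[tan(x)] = cos(x)^(-2)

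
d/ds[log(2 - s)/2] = 1/(2*s - 4)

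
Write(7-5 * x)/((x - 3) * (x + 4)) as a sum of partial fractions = -27/(7*(x + 4)) - 8/(7*(x - 3))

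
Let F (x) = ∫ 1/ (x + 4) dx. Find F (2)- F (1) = -log(5) + log(6)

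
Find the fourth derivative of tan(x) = 24*tan(x)^5 + 40*tan(x)^3 + 16*tan(x)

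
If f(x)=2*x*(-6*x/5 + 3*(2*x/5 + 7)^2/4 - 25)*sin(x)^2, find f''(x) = 12*x^3*cos(2*x)/25 + 36*x^2*sin(2*x)/25 + 12*x^2*cos(2*x) + 24*x*sin(2*x) + 1157*x*cos(2*x)/25 + 18*x/25 + 47*sin(2*x) - 6*cos(2*x) + 6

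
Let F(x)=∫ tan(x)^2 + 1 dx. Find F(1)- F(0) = tan(1)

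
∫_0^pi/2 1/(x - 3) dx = -log(9) + log(9 - 3*pi/2)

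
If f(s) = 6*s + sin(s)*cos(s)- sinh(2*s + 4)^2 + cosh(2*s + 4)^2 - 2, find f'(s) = cos(2*s) + 6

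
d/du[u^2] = 2*u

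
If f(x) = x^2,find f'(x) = 2*x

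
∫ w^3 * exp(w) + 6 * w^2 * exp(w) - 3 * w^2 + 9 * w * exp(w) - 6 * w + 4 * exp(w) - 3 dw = (w + 1)^3*(exp(w) - 1) + C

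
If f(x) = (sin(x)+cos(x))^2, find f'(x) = 2*cos(2*x)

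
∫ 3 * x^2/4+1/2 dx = x^3/4 + x/2 + C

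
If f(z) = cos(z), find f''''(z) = cos(z)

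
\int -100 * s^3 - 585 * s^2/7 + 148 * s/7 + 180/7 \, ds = -25*s^4 - 195*s^3/7 + 74*s^2/7 + 180*s/7 + C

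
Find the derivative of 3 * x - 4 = 3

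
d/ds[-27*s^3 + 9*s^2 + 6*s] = -81*s^2 + 18*s + 6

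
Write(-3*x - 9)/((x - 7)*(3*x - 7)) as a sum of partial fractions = 24/(7*(3*x - 7)) - 15/(7*(x - 7))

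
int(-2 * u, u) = -u^2 + C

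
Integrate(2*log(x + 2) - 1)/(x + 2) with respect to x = (log(x + 2) - 1)*log(x + 2) + C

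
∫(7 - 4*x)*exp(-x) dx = (4*x - 3)*exp(-x) + C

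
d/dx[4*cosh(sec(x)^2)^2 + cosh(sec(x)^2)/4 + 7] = (16*cosh(cos(x)^(-2)) + 1/2)*sin(x)*sinh(cos(x)^(-2))/cos(x)^3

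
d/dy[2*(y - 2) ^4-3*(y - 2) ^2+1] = 8*y^3 - 48*y^2 + 90*y - 52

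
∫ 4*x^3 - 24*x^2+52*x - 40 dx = x^4 - 8*x^3 + 26*x^2 - 40*x + C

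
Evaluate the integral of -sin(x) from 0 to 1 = -1 + cos(1)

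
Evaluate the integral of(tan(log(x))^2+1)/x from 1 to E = tan(1)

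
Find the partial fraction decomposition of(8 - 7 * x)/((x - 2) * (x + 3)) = -29/(5*(x + 3)) - 6/(5*(x - 2))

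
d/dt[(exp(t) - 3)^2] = 2*exp(2*t) - 6*exp(t)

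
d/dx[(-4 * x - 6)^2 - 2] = 32*x + 48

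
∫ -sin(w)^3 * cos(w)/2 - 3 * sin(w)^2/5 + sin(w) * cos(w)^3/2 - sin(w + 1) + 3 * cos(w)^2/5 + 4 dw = 4*w + 3*sin(2*w)/10 - cos(4*w)/32 + cos(w + 1) + C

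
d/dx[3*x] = 3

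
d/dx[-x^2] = -2*x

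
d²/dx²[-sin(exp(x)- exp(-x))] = (exp(4*x)*sin(exp(x) - exp(-x)) - exp(3*x)*cos(exp(x) - exp(-x)) + 2*exp(2*x)*sin(exp(x) - exp(-x)) + exp(x)*cos(exp(x) - exp(-x)) + sin(exp(x) - exp(-x)))*exp(-2*x)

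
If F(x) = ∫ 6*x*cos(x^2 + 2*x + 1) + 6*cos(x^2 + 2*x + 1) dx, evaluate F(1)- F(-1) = 3*sin(4)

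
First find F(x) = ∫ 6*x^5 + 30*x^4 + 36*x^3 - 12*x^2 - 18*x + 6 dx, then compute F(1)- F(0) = 9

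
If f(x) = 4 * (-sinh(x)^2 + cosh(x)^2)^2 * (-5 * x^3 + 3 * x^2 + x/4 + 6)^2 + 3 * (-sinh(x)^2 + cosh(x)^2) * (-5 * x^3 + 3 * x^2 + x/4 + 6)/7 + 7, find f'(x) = 600*x^5 - 600*x^4 + 104*x^3 - 4959*x^2/7 + 4075*x/14 + 339/28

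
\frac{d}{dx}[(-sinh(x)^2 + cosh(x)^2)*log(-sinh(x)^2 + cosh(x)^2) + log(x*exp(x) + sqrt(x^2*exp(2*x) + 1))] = (x^2*exp(2*x) + x*sqrt(x^2*exp(2*x) + 1)*exp(x) + x*exp(2*x) + sqrt(x^2*exp(2*x) + 1)*exp(x))/(x^2*exp(2*x) + x*sqrt(x^2*exp(2*x) + 1)*exp(x) + 1)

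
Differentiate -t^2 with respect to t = -2*t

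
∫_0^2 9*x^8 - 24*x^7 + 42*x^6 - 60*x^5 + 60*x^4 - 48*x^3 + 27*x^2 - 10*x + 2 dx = 120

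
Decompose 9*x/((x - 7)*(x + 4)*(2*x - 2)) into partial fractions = -18/(55*(x + 4)) - 3/(20*(x - 1)) + 21/(44*(x - 7))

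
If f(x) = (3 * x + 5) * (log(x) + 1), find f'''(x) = (10 - 3*x)/x^3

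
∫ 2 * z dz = z^2 + C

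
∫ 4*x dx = 2*x^2 + C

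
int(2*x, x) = x^2 + C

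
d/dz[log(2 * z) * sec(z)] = (z*log(z)*tan(z)*sec(z) + z*log(2)*tan(z)*sec(z) + sec(z))/z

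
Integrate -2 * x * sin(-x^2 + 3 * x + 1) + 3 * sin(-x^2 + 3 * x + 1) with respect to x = -cos(-x^2 + 3*x + 1) + C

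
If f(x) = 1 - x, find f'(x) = -1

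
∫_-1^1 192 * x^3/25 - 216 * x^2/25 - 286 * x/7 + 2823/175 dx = 4638/175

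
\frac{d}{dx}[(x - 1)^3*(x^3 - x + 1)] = 6*x^5 - 15*x^4 + 8*x^3 + 9*x^2 - 12*x + 4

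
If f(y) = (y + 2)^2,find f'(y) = 2*y + 4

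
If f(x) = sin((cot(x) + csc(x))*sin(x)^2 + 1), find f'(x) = (-2*sin(x)^2 + cos(x) + 1)*cos(sin(x)*cos(x) + sin(x) + 1)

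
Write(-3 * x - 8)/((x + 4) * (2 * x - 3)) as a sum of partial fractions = -25/(11*(2*x - 3)) - 4/(11*(x + 4))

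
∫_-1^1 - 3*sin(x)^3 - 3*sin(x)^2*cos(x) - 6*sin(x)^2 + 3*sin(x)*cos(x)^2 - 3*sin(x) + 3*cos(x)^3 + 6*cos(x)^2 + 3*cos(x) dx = -(-sin(1) + cos(1) + 1)^3 + (cos(1) + sin(1) + 1)^3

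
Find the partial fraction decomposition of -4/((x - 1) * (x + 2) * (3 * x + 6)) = 4/(27*(x + 2)) + 4/(9*(x + 2)^2) - 4/(27*(x - 1))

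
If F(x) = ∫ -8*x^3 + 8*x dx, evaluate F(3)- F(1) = -128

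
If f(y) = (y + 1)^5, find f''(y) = 20*y^3 + 60*y^2 + 60*y + 20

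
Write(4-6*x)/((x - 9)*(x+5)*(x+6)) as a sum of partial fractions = 8/(3*(x + 6)) - 17/(7*(x + 5)) - 5/(21*(x - 9))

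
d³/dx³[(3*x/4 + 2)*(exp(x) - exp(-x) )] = (3*x*exp(2*x) + 3*x + 17*exp(2*x) - 1)*exp(-x)/4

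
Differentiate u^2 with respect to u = 2*u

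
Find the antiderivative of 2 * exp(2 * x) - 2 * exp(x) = (exp(x) - 1)^2 + C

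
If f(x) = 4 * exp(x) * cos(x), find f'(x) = 4*sqrt(2)*exp(x)*cos(x + pi/4)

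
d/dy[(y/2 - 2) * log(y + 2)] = (y*log(y + 2) + y + 2*log(y + 2) - 4)/(2*y + 4)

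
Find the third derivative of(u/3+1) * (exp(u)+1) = u*exp(u)/3 + 2*exp(u)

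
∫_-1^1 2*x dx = 0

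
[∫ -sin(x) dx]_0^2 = -1 + cos(2)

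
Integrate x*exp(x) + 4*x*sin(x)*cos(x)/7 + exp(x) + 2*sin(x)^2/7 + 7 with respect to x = x*(7*exp(x) - cos(2*x) + 50)/7 + C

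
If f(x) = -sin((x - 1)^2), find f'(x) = 2*(1 - x)*cos(x^2 - 2*x + 1)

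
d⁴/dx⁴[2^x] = 2^x*log(2)^4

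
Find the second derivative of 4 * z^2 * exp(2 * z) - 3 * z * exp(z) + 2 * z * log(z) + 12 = (16*z^3*exp(2*z) + 32*z^2*exp(2*z) - 3*z^2*exp(z) + 8*z*exp(2*z) - 6*z*exp(z) + 2)/z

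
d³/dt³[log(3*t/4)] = 2/t^3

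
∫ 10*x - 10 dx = 5*x^2 - 10*x + C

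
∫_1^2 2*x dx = 3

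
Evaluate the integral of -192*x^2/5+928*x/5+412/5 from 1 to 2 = 1356/5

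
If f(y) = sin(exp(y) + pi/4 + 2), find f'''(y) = (-exp(2*y)*cos(exp(y) + pi/4 + 2) - 3*exp(y)*sin(exp(y) + pi/4 + 2) + cos(exp(y) + pi/4 + 2))*exp(y)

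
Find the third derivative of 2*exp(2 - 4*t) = -128*exp(2 - 4*t)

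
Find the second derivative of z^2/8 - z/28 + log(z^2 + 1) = (z^4 - 6*z^2 + 9)/(4*z^4 + 8*z^2 + 4)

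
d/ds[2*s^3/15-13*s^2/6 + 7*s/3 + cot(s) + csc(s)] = 2*s^2/5 - 13*s/3 - cot(s)^2 - cot(s)*csc(s) + 4/3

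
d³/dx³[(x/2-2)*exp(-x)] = (7 - x)*exp(-x)/2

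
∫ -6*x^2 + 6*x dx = -2*x^3 + 3*x^2 + C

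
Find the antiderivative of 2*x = x^2 + C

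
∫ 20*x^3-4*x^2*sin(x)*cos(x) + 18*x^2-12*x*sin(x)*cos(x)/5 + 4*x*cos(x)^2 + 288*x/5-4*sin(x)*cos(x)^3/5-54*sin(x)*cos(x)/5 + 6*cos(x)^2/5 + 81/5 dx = 15*x^2 + 9*x + (5*x^2 + 3*x + cos(x)^2 + 6)^2/5 + 3*cos(x)^2 + C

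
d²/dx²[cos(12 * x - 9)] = -144*cos(12*x - 9)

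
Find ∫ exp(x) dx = exp(x) + C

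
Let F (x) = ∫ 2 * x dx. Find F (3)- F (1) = 8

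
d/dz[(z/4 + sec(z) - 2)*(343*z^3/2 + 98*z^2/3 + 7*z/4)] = 343*z^3*tan(z)*sec(z)/2 + 343*z^3/2 + 98*z^2*tan(z)*sec(z)/3 + 1029*z^2*sec(z)/2 - 2009*z^2/2 + 7*z*tan(z)*sec(z)/4 + 196*z*sec(z)/3 - 3115*z/24 + 7*sec(z)/4 - 7/2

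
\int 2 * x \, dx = x^2 + C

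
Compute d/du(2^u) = 2^u*log(2)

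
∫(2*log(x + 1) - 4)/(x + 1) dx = (log(x + 1) - 2)^2 + C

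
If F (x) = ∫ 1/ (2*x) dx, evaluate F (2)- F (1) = log(2)/2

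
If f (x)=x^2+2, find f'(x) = 2*x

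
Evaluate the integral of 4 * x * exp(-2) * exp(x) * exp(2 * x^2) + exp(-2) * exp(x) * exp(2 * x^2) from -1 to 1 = E - exp(-1)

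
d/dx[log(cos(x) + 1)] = -sin(x)/(cos(x) + 1)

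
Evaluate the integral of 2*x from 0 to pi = pi^2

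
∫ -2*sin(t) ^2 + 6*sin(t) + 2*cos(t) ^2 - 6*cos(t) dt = (sqrt(2)*sin(t + pi/4) - 3)^2 + C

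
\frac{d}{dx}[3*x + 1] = 3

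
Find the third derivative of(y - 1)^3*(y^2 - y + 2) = 60*y^2 - 96*y + 48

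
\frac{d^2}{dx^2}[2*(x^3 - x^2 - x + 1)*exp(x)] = 2*x^3*exp(x) + 10*x^2*exp(x) + 2*x*exp(x) - 6*exp(x)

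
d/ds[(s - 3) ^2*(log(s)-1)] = (2*s^2*log(s) - s^2 - 6*s*log(s) + 9)/s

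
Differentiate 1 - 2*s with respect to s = -2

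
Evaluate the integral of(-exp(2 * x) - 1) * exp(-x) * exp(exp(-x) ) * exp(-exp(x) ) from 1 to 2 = -exp(-E + exp(-1)) + exp(-exp(2) + exp(-2))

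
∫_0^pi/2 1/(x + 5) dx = -log(5) + log(pi/2 + 5)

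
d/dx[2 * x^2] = 4*x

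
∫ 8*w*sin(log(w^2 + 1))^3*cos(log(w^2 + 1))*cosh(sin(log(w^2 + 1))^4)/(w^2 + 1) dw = sinh(sin(log(w^2 + 1))^4) + C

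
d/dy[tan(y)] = cos(y)^(-2)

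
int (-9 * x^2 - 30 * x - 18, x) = -3*x^3 - 15*x^2 - 18*x + C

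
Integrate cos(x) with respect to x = sin(x) + C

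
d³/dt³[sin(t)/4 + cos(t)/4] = sin(t)/4 - cos(t)/4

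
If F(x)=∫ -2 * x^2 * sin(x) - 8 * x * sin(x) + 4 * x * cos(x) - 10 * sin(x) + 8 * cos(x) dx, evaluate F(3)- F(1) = 52*cos(3) - 20*cos(1)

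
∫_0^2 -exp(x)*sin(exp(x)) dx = -cos(1) + cos(exp(2))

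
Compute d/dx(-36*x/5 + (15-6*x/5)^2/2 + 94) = 36*x/25 - 126/5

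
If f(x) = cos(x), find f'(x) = -sin(x)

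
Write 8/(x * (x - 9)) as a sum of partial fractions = 8/(9*(x - 9)) - 8/(9*x)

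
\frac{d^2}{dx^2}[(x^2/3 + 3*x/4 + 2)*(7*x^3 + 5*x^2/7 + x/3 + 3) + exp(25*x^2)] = 140*x^3/3 + 2500*x^2*exp(25*x^2) + 461*x^2/7 + 3691*x/42 + 50*exp(25*x^2) + 75/14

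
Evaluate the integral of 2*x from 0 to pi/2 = pi^2/4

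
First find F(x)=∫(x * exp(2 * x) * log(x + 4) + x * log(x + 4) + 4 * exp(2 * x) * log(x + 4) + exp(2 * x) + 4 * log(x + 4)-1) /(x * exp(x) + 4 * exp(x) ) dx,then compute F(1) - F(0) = (E - exp(-1))*log(5)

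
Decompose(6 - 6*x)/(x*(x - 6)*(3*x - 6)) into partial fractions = 1/(4*(x - 2)) - 5/(12*(x - 6)) + 1/(6*x)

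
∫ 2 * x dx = x^2 + C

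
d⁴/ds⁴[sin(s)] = sin(s)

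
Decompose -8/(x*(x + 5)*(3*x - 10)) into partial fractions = -36/(125*(3*x - 10)) - 8/(125*(x + 5)) + 4/(25*x)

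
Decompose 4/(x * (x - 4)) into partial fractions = 1/(x - 4) - 1/x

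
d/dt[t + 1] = 1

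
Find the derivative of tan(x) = cos(x)^(-2)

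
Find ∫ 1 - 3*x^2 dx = -x^3 + x + C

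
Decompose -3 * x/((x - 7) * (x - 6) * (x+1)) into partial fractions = 3/(56*(x + 1)) + 18/(7*(x - 6)) - 21/(8*(x - 7))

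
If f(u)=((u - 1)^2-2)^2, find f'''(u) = 24*u - 24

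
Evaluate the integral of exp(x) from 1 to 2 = -E + exp(2)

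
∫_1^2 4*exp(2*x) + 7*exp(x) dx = -2*(1 + E)^2 - 3*E + 3*exp(2) + 2*(1 + exp(2))^2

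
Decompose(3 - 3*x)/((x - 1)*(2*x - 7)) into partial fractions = -3/(2*x - 7)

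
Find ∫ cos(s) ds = sin(s) + C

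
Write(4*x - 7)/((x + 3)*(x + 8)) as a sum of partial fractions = 39/(5*(x + 8)) - 19/(5*(x + 3))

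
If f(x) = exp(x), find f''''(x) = exp(x)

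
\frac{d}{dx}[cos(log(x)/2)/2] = -sin(log(x)/2)/(4*x)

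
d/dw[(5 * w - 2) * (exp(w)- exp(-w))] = (5*w*exp(2*w) + 5*w + 3*exp(2*w) - 7)*exp(-w)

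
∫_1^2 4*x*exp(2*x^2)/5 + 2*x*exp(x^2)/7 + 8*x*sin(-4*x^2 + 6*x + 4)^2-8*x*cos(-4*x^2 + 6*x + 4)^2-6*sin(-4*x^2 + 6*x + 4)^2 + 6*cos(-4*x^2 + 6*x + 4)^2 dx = -exp(2)/5 - E/7 - sin(12)/2 + exp(4)/7 + exp(8)/5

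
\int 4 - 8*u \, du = -4*u^2 + 4*u + C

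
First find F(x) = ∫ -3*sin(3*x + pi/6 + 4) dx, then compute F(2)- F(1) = cos(pi/6 + 10) - cos(pi/6 + 7)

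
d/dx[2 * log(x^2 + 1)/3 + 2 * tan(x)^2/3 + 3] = 4*(x^2*sin(x)/cos(x)^3 + x + sin(x)/cos(x)^3)/(3*x^2 + 3)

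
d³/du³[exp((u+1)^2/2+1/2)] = u^3*exp(u^2/2 + u + 1) + 3*u^2*exp(u^2/2 + u + 1) + 6*u*exp(u^2/2 + u + 1) + 4*exp(u^2/2 + u + 1)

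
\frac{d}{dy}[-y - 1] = -1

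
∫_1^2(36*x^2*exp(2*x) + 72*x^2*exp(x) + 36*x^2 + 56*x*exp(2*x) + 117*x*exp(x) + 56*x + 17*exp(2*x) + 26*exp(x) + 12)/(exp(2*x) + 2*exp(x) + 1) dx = -2*E/(1 + E) + 7*exp(2)/(1 + exp(2)) + 180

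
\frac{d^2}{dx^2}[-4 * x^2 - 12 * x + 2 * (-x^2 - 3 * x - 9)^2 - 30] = 24*x^2 + 72*x + 100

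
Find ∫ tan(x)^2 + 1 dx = tan(x) + C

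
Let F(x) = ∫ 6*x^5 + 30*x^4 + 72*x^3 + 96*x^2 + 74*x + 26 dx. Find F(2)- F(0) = 1000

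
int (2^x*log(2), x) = 2^x + C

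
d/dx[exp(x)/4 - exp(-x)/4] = (exp(2*x) + 1)*exp(-x)/4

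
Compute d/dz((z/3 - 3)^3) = z^2/9 - 2*z + 9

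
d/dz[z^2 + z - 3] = 2*z + 1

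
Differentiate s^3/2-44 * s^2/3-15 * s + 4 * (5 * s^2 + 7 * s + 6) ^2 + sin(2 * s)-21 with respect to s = 400*s^3 + 1683*s^2/2 + 2528*s/3 + 2*cos(2*s) + 321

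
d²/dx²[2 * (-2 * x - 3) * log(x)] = (6 - 4*x)/x^2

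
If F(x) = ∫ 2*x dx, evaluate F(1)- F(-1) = 0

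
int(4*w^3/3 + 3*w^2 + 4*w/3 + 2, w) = w^4/3 + w^3 + 2*w^2/3 + 2*w + C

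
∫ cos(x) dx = sin(x) + C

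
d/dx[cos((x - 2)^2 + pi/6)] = 2*(2 - x)*sin(x^2 - 4*x + pi/6 + 4)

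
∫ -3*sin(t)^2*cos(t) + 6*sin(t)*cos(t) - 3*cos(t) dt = -(sin(t) - 1)^3 + C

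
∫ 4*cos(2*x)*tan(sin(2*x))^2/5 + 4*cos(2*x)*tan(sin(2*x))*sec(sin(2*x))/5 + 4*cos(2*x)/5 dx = 2*tan(sin(2*x))/5 + 2/(5*cos(sin(2*x))) + C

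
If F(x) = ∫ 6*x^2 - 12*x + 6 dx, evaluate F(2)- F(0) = 4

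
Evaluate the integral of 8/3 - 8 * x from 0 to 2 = -32/3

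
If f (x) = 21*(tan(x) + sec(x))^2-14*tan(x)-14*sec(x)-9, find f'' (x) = 14*(69*sin(x) - 4*sin(2*x) - 3*sin(3*x) - 5*cos(x) + 18*cos(2*x)*tan(x)^2 - 6*cos(2*x) + cos(3*x) + 18*tan(x)^2 + 30)/(cos(2*x) + 1)^2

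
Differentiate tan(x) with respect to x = cos(x)^(-2)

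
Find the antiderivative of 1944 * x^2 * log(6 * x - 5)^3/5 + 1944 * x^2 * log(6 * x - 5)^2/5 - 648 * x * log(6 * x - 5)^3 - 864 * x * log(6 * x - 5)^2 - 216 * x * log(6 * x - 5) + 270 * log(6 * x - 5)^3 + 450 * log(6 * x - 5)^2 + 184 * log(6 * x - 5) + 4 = (6*x - 5)*(9*(6*x - 5)^2*log(6*x - 5)^2 - 45*(6*x - 5)*log(6*x - 5) + 10)*log(6*x - 5)/15 + C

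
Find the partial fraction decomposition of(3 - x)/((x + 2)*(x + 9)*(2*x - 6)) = 1/(14*(x + 9)) - 1/(14*(x + 2))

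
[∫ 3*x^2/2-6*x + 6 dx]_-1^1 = 13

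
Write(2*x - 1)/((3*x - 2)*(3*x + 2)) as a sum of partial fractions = 7/(12*(3*x + 2)) + 1/(12*(3*x - 2))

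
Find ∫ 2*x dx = x^2 + C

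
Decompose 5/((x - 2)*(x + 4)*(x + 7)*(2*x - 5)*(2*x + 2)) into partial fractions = 40/(1729*(2*x - 5)) + 5/(6156*(x + 7)) - 5/(1404*(x + 4)) + 5/(756*(x + 1)) - 5/(324*(x - 2))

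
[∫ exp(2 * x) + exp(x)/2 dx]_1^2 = -E*(1 + E)/2 + (1 + exp(2))*exp(2)/2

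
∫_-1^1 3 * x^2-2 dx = -2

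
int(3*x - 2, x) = 3*x^2/2 - 2*x + C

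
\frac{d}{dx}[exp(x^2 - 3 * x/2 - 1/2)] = (4*x - 3)*exp(x^2 - 3*x/2 - 1/2)/2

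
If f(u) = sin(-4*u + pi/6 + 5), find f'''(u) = 64*cos(-4*u + pi/6 + 5)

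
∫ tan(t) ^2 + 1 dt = tan(t) + C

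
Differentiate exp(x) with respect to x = exp(x)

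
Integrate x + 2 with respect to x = x^2/2 + 2*x + C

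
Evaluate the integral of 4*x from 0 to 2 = 8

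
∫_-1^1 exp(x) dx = E - exp(-1)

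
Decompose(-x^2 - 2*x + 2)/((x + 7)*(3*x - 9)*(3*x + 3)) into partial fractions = -11/(180*(x + 7)) - 1/(72*(x + 1)) - 13/(360*(x - 3))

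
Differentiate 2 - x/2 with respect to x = -1/2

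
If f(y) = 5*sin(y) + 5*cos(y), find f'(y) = -5*sin(y) + 5*cos(y)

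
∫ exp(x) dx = exp(x) + C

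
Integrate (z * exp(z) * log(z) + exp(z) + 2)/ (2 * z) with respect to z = (exp(z) + 2)*log(z)/2 + C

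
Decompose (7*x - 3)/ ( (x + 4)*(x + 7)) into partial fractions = 52/(3*(x + 7)) - 31/(3*(x + 4))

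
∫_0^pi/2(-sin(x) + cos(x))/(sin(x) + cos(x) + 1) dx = 0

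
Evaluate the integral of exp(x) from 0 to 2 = -1 + exp(2)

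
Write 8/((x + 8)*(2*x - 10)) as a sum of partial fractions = -4/(13*(x + 8)) + 4/(13*(x - 5))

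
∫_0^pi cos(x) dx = 0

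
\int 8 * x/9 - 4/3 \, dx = 4*x^2/9 - 4*x/3 + C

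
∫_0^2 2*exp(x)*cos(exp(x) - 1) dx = -2*sin(1 - exp(2))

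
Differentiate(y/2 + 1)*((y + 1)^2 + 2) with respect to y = 3*y^2/2 + 4*y + 7/2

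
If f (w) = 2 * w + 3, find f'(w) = 2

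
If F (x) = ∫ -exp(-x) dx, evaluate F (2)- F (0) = -1 + exp(-2)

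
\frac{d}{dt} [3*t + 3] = 3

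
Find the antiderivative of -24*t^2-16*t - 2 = -8*t^3 - 8*t^2 - 2*t + C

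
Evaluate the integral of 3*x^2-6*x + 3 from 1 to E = (-1 + E)^3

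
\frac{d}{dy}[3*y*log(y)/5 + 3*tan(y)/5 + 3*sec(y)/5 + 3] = 3*log(y)/5 + 3*tan(y)^2/5 + 3*tan(y)*sec(y)/5 + 6/5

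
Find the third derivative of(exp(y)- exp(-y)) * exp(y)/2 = 4*exp(2*y)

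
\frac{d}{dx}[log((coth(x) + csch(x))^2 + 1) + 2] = -2*(sinh(x) + 2/tanh(x) + 2/sinh(x))/(2*cosh(x) + cosh(2*x) + 1)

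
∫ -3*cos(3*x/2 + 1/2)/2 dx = -sin((3*x + 1)/2) + C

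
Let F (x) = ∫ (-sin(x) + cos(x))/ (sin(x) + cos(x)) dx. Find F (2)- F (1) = log(sin(pi/4 + 2)) - log(sin(pi/4 + 1))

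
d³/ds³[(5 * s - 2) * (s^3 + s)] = 120*s - 12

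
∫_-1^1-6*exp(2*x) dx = -3*exp(2) + 3*exp(-2)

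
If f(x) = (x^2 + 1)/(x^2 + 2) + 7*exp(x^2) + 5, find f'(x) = (14*x^5*exp(x^2) + 56*x^3*exp(x^2) + 56*x*exp(x^2) + 2*x)/(x^4 + 4*x^2 + 4)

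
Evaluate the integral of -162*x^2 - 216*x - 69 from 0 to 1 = -231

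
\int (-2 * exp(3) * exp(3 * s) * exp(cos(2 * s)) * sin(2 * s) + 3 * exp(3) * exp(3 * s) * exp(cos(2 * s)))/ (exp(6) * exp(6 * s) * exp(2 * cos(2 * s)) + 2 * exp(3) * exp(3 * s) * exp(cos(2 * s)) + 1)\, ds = exp(3*s + 4)/(exp(3*s + 4) + exp(2*sin(s)^2)) + C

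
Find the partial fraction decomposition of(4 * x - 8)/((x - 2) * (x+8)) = 4/(x + 8)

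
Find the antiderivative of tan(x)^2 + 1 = tan(x) + C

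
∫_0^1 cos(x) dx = sin(1)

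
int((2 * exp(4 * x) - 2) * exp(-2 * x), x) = 4*sinh(x)^2 + C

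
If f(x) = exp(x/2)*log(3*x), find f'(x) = (x*exp(x/2)*log(x) + x*exp(x/2)*log(3) + 2*exp(x/2))/(2*x)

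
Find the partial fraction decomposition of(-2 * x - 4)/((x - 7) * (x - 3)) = 5/(2*(x - 3)) - 9/(2*(x - 7))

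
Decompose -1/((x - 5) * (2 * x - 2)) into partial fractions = 1/(8*(x - 1)) - 1/(8*(x - 5))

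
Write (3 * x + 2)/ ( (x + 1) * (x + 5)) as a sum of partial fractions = 13/(4*(x + 5)) - 1/(4*(x + 1))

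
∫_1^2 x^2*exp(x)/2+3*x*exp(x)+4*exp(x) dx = -9*E/2 + 8*exp(2)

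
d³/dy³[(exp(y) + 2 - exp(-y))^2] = (8*exp(4*y) + 4*exp(3*y) + 4*exp(y) - 8)*exp(-2*y)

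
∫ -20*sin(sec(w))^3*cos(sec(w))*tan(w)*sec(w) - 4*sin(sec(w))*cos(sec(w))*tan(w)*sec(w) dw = (-5*sin(sec(w))^2 - 2)*sin(sec(w))^2 + C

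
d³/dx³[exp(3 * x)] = 27*exp(3*x)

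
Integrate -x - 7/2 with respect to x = -x^2/2 - 7*x/2 + C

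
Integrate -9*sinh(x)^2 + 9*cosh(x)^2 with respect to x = 9*x + C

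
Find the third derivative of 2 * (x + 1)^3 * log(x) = (12*x^3*log(x) + 22*x^3 + 12*x^2 - 6*x + 4)/x^3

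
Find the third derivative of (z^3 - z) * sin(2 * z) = -8*z^3*cos(2*z) - 36*z^2*sin(2*z) + 44*z*cos(2*z) + 18*sin(2*z)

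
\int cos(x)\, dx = sin(x) + C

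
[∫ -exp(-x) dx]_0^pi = -1 + exp(-pi)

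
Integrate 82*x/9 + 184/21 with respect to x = 41*x^2/9 + 184*x/21 + C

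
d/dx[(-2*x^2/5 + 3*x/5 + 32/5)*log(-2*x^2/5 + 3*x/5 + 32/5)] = -4*x*log(-2*x^2 + 3*x + 32)/5 - 4*x/5 + 4*x*log(5)/5 + 3*log(-2*x^2 + 3*x + 32)/5 - 3*log(5)/5 + 3/5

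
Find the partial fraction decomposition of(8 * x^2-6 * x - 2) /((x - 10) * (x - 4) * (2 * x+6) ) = 44/(91*(x + 3)) - 17/(14*(x - 4)) + 123/(26*(x - 10))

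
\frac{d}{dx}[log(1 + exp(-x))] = -1/(exp(x) + 1)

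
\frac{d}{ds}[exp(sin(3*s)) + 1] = 3*exp(sin(3*s))*cos(3*s)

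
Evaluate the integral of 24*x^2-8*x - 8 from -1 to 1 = 0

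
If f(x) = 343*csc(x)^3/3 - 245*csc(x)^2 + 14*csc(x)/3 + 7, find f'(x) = 7*(-2/3 + 70/sin(x) - 49/sin(x)^2)*cos(x)/sin(x)^2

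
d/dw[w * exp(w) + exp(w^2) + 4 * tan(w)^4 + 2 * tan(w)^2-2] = w*exp(w) + 2*w*exp(w^2) + exp(w) + 16*tan(w)^5 + 20*tan(w)^3 + 4*tan(w)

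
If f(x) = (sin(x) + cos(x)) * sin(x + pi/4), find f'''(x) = -4*sqrt(2)*cos(2*x)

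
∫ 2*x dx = x^2 + C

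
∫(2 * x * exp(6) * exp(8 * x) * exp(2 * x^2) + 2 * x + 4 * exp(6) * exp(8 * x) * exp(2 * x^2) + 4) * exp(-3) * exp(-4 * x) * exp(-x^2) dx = 2*sinh((x + 2)^2 - 1) + C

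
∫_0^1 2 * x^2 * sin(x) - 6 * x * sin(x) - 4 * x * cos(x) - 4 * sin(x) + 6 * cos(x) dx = -4 + 8*cos(1)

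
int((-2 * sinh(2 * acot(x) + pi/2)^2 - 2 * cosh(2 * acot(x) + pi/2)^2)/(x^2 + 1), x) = sinh(4*acot(x) + pi)/2 + C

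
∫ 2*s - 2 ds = s^2 - 2*s + C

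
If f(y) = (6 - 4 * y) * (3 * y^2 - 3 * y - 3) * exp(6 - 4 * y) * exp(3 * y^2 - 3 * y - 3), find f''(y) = (-432*y^5 + 2088*y^4 - 3828*y^3 + 2730*y^2 + 198*y - 846)*exp(3*y^2 - 7*y + 3)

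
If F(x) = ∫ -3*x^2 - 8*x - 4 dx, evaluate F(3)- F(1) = -66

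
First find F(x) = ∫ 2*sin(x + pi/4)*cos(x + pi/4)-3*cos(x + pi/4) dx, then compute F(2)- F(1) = -3*sin(pi/4 + 2) - sin(2)/2 + sin(4)/2 + 3*sin(pi/4 + 1)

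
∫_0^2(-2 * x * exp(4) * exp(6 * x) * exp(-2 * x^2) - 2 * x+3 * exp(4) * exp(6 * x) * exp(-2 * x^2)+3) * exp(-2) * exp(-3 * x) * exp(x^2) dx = -exp(2) - exp(-4) + exp(-2) + exp(4)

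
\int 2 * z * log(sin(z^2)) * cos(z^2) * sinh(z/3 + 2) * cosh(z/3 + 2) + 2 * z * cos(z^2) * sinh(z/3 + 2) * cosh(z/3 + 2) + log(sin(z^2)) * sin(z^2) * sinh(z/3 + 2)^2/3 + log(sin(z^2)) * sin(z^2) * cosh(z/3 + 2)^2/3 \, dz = log(sin(z^2))*sin(z^2)*sinh(2*z/3 + 4)/2 + C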